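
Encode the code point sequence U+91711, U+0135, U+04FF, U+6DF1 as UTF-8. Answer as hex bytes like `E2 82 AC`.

F2 91 9C 91 C4 B5 D3 BF E6 B7 B1

U+91711: 4-byte form → F2 91 9C 91.
U+0135: 2-byte form → C4 B5.
U+04FF: 2-byte form → D3 BF.
U+6DF1: 3-byte form → E6 B7 B1.
Concatenated (11 bytes): F2 91 9C 91 C4 B5 D3 BF E6 B7 B1.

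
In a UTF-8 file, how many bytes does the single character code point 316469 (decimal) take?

U+4D435 = 0x4D435. UTF-8 uses 1 byte below 0x80, 2 below 0x800, 3 below 0x10000, 4 up to 0x10FFFF. 0x4D435 is in U+10000–U+10FFFF → 4 bytes.

4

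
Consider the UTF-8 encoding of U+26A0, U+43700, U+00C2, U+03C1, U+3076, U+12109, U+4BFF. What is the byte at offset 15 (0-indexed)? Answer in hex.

U+26A0 → 3-byte form E2 9A A0 at offsets 0–2.
U+43700 → 4-byte form F1 83 9C 80 at offsets 3–6.
U+00C2 → 2-byte form C3 82 at offsets 7–8.
U+03C1 → 2-byte form CF 81 at offsets 9–10.
U+3076 → 3-byte form E3 81 B6 at offsets 11–13.
U+12109 → 4-byte form F0 92 84 89 at offsets 14–17.
Offset 15 falls in char 6's range; it's byte 2 of F0 92 84 89 = 0x92.

0x92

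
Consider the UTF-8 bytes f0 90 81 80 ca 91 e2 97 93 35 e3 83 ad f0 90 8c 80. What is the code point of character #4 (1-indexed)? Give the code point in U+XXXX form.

Offset 0: leading byte 0xF0 = 11110000 → 4-byte char #1 = F0 90 81 80.
Offset 4: leading byte 0xCA = 11001010 → 2-byte char #2 = CA 91.
Offset 6: leading byte 0xE2 = 11100010 → 3-byte char #3 = E2 97 93.
Offset 9: leading byte 0x35 = 00110101 → 1-byte char #4 = 35.
Leading byte 0x35 = 00110101 matches 0xxxxxxx → 1-byte sequence.
Byte 1: 0x35 = 00110101, payload 0110101 (7 bits).
Concatenate: 0110101 = 0x35 (7 bits → U+0035).

U+0035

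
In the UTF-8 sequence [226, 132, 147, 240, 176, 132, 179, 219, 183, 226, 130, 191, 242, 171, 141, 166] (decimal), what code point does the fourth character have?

Offset 0: leading byte 0xE2 = 11100010 → 3-byte char #1 = E2 84 93.
Offset 3: leading byte 0xF0 = 11110000 → 4-byte char #2 = F0 B0 84 B3.
Offset 7: leading byte 0xDB = 11011011 → 2-byte char #3 = DB B7.
Offset 9: leading byte 0xE2 = 11100010 → 3-byte char #4 = E2 82 BF.
Leading byte 0xE2 = 11100010 matches 1110xxxx → 3-byte sequence.
Byte 1: 0xE2 = 11100010, payload 0010 (4 bits).
Byte 2: 0x82 = 10000010 (10xxxxxx ✓), payload 000010.
Byte 3: 0xBF = 10111111 (10xxxxxx ✓), payload 111111.
Concatenate: 0010000010111111 = 0x20BF (16 bits → U+20BF).

U+20BF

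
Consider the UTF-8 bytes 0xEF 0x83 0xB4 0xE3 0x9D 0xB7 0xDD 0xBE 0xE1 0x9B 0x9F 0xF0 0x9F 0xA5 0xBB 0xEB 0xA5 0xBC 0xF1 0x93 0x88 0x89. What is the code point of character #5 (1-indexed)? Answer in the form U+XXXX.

Offset 0: leading byte 0xEF = 11101111 → 3-byte char #1 = EF 83 B4.
Offset 3: leading byte 0xE3 = 11100011 → 3-byte char #2 = E3 9D B7.
Offset 6: leading byte 0xDD = 11011101 → 2-byte char #3 = DD BE.
Offset 8: leading byte 0xE1 = 11100001 → 3-byte char #4 = E1 9B 9F.
Offset 11: leading byte 0xF0 = 11110000 → 4-byte char #5 = F0 9F A5 BB.
Leading byte 0xF0 = 11110000 matches 11110xxx → 4-byte sequence.
Byte 1: 0xF0 = 11110000, payload 000 (3 bits).
Byte 2: 0x9F = 10011111 (10xxxxxx ✓), payload 011111.
Byte 3: 0xA5 = 10100101 (10xxxxxx ✓), payload 100101.
Byte 4: 0xBB = 10111011 (10xxxxxx ✓), payload 111011.
Concatenate: 000011111100101111011 = 0x1F97B (21 bits → U+1F97B).

U+1F97B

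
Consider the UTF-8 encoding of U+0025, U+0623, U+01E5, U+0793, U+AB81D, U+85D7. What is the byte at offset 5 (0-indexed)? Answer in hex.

U+0025 → 1-byte form 25 at offsets 0–0.
U+0623 → 2-byte form D8 A3 at offsets 1–2.
U+01E5 → 2-byte form C7 A5 at offsets 3–4.
U+0793 → 2-byte form DE 93 at offsets 5–6.
Offset 5 falls in char 4's range; it's byte 1 of DE 93 = 0xDE.

0xDE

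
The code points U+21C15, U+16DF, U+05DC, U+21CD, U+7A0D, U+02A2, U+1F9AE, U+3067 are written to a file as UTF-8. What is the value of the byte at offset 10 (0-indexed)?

U+21C15 → 4-byte form F0 A1 B0 95 at offsets 0–3.
U+16DF → 3-byte form E1 9B 9F at offsets 4–6.
U+05DC → 2-byte form D7 9C at offsets 7–8.
U+21CD → 3-byte form E2 87 8D at offsets 9–11.
Offset 10 falls in char 4's range; it's byte 2 of E2 87 8D = 0x87.

0x87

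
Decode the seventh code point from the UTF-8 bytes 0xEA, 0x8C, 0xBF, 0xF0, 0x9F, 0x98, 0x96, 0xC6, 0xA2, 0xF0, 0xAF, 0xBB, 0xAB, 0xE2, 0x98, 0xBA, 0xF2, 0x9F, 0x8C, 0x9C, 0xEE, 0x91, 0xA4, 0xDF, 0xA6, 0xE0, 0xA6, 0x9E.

Offset 0: leading byte 0xEA = 11101010 → 3-byte char #1 = EA 8C BF.
Offset 3: leading byte 0xF0 = 11110000 → 4-byte char #2 = F0 9F 98 96.
Offset 7: leading byte 0xC6 = 11000110 → 2-byte char #3 = C6 A2.
Offset 9: leading byte 0xF0 = 11110000 → 4-byte char #4 = F0 AF BB AB.
Offset 13: leading byte 0xE2 = 11100010 → 3-byte char #5 = E2 98 BA.
Offset 16: leading byte 0xF2 = 11110010 → 4-byte char #6 = F2 9F 8C 9C.
Offset 20: leading byte 0xEE = 11101110 → 3-byte char #7 = EE 91 A4.
Leading byte 0xEE = 11101110 matches 1110xxxx → 3-byte sequence.
Byte 1: 0xEE = 11101110, payload 1110 (4 bits).
Byte 2: 0x91 = 10010001 (10xxxxxx ✓), payload 010001.
Byte 3: 0xA4 = 10100100 (10xxxxxx ✓), payload 100100.
Concatenate: 1110010001100100 = 0xE464 (16 bits → U+E464).

U+E464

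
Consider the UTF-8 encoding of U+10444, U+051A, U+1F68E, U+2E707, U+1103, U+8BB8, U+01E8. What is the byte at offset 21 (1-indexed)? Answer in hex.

0xC7

1-indexed offset 21 is 0-indexed offset 20.
U+10444 → 4-byte form F0 90 91 84 at offsets 0–3.
U+051A → 2-byte form D4 9A at offsets 4–5.
U+1F68E → 4-byte form F0 9F 9A 8E at offsets 6–9.
U+2E707 → 4-byte form F0 AE 9C 87 at offsets 10–13.
U+1103 → 3-byte form E1 84 83 at offsets 14–16.
U+8BB8 → 3-byte form E8 AE B8 at offsets 17–19.
U+01E8 → 2-byte form C7 A8 at offsets 20–21.
Offset 20 falls in char 7's range; it's byte 1 of C7 A8 = 0xC7.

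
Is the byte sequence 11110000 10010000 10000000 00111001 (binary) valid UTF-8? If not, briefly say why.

Leading byte 0xF0 = 11110000 → 4-byte form.
Byte 4 is 0x39 = 00111001, which is not 10xxxxxx — expected a continuation byte.

invalid (non-continuation byte where continuation expected)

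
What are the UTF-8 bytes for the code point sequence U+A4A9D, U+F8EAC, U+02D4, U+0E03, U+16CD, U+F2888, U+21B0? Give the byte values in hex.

F2 A4 AA 9D F3 B8 BA AC CB 94 E0 B8 83 E1 9B 8D F3 B2 A2 88 E2 86 B0

U+A4A9D: 4-byte form → F2 A4 AA 9D.
U+F8EAC: 4-byte form → F3 B8 BA AC.
U+02D4: 2-byte form → CB 94.
U+0E03: 3-byte form → E0 B8 83.
U+16CD: 3-byte form → E1 9B 8D.
U+F2888: 4-byte form → F3 B2 A2 88.
U+21B0: 3-byte form → E2 86 B0.
Concatenated (23 bytes): F2 A4 AA 9D F3 B8 BA AC CB 94 E0 B8 83 E1 9B 8D F3 B2 A2 88 E2 86 B0.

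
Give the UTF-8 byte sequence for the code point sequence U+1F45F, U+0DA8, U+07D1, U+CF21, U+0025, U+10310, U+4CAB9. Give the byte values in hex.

U+1F45F: 4-byte form → F0 9F 91 9F.
U+0DA8: 3-byte form → E0 B6 A8.
U+07D1: 2-byte form → DF 91.
U+CF21: 3-byte form → EC BC A1.
U+0025: 1-byte form → 25.
U+10310: 4-byte form → F0 90 8C 90.
U+4CAB9: 4-byte form → F1 8C AA B9.
Concatenated (21 bytes): F0 9F 91 9F E0 B6 A8 DF 91 EC BC A1 25 F0 90 8C 90 F1 8C AA B9.

F0 9F 91 9F E0 B6 A8 DF 91 EC BC A1 25 F0 90 8C 90 F1 8C AA B9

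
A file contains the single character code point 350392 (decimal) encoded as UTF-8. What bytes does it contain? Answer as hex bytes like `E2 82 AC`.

F1 95 A2 B8

U+558B8 = 0x558B8 = 350392 decimal. In range U+10000–U+10FFFF → 4-byte form: 11110xxx 10xxxxxx 10xxxxxx 10xxxxxx.
Binary (21 bits): 001010101100010111000.
Split 3+6+6+6: 001 | 010101 | 100010 | 111000.
Byte 1: 11110001 = 0xF1.
Byte 2: 10010101 = 0x95.
Byte 3: 10100010 = 0xA2.
Byte 4: 10111000 = 0xB8.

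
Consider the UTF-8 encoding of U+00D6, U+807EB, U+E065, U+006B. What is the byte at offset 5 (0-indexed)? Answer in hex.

0xAB

U+00D6 → 2-byte form C3 96 at offsets 0–1.
U+807EB → 4-byte form F2 80 9F AB at offsets 2–5.
Offset 5 falls in char 2's range; it's byte 4 of F2 80 9F AB = 0xAB.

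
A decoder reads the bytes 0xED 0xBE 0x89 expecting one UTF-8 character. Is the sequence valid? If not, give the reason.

invalid (encodes a surrogate (U+D800–U+DFFF))

Structurally a 3-byte sequence; payload = 0xDF89.
But 0xDF89 is in U+D800–U+DFFF, the surrogate range. Surrogates are not Unicode scalar values and are forbidden in UTF-8.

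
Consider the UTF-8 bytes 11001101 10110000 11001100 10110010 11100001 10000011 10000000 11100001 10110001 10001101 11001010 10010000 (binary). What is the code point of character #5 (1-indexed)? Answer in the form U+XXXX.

U+0290

Offset 0: leading byte 0xCD = 11001101 → 2-byte char #1 = CD B0.
Offset 2: leading byte 0xCC = 11001100 → 2-byte char #2 = CC B2.
Offset 4: leading byte 0xE1 = 11100001 → 3-byte char #3 = E1 83 80.
Offset 7: leading byte 0xE1 = 11100001 → 3-byte char #4 = E1 B1 8D.
Offset 10: leading byte 0xCA = 11001010 → 2-byte char #5 = CA 90.
Leading byte 0xCA = 11001010 matches 110xxxxx → 2-byte sequence.
Byte 1: 0xCA = 11001010, payload 01010 (5 bits).
Byte 2: 0x90 = 10010000 (10xxxxxx ✓), payload 010000.
Concatenate: 01010010000 = 0x290 (11 bits → U+0290).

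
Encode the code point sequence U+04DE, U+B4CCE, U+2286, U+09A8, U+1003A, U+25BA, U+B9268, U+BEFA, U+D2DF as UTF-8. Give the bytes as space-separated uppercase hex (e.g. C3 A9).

D3 9E F2 B4 B3 8E E2 8A 86 E0 A6 A8 F0 90 80 BA E2 96 BA F2 B9 89 A8 EB BB BA ED 8B 9F

U+04DE: 2-byte form → D3 9E.
U+B4CCE: 4-byte form → F2 B4 B3 8E.
U+2286: 3-byte form → E2 8A 86.
U+09A8: 3-byte form → E0 A6 A8.
U+1003A: 4-byte form → F0 90 80 BA.
U+25BA: 3-byte form → E2 96 BA.
U+B9268: 4-byte form → F2 B9 89 A8.
U+BEFA: 3-byte form → EB BB BA.
U+D2DF: 3-byte form → ED 8B 9F.
Concatenated (29 bytes): D3 9E F2 B4 B3 8E E2 8A 86 E0 A6 A8 F0 90 80 BA E2 96 BA F2 B9 89 A8 EB BB BA ED 8B 9F.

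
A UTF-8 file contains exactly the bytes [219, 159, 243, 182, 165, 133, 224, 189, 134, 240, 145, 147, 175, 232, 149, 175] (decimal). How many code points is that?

Byte at offset 0: 0xDB = 11011011 → 2-byte char (#1). Advance 2.
Byte at offset 2: 0xF3 = 11110011 → 4-byte char (#2). Advance 4.
Byte at offset 6: 0xE0 = 11100000 → 3-byte char (#3). Advance 3.
Byte at offset 9: 0xF0 = 11110000 → 4-byte char (#4). Advance 4.
Byte at offset 13: 0xE8 = 11101000 → 3-byte char (#5). Advance 3.
Reached end at offset 16 after 5 code points.

5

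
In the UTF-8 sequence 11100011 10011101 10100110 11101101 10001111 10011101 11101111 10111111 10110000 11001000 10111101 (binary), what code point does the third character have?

U+FFF0

Offset 0: leading byte 0xE3 = 11100011 → 3-byte char #1 = E3 9D A6.
Offset 3: leading byte 0xED = 11101101 → 3-byte char #2 = ED 8F 9D.
Offset 6: leading byte 0xEF = 11101111 → 3-byte char #3 = EF BF B0.
Leading byte 0xEF = 11101111 matches 1110xxxx → 3-byte sequence.
Byte 1: 0xEF = 11101111, payload 1111 (4 bits).
Byte 2: 0xBF = 10111111 (10xxxxxx ✓), payload 111111.
Byte 3: 0xB0 = 10110000 (10xxxxxx ✓), payload 110000.
Concatenate: 1111111111110000 = 0xFFF0 (16 bits → U+FFF0).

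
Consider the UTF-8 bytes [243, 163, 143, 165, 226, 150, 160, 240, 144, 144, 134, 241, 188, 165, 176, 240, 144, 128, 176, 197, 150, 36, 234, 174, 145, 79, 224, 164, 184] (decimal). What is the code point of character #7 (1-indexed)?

U+0024

Offset 0: leading byte 0xF3 = 11110011 → 4-byte char #1 = F3 A3 8F A5.
Offset 4: leading byte 0xE2 = 11100010 → 3-byte char #2 = E2 96 A0.
Offset 7: leading byte 0xF0 = 11110000 → 4-byte char #3 = F0 90 90 86.
Offset 11: leading byte 0xF1 = 11110001 → 4-byte char #4 = F1 BC A5 B0.
Offset 15: leading byte 0xF0 = 11110000 → 4-byte char #5 = F0 90 80 B0.
Offset 19: leading byte 0xC5 = 11000101 → 2-byte char #6 = C5 96.
Offset 21: leading byte 0x24 = 00100100 → 1-byte char #7 = 24.
Leading byte 0x24 = 00100100 matches 0xxxxxxx → 1-byte sequence.
Byte 1: 0x24 = 00100100, payload 0100100 (7 bits).
Concatenate: 0100100 = 0x24 (7 bits → U+0024).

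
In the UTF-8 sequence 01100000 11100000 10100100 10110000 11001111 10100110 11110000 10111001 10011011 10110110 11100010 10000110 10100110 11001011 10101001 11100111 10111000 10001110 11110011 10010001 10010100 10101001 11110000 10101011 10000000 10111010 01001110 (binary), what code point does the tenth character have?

Offset 0: leading byte 0x60 = 01100000 → 1-byte char #1 = 60.
Offset 1: leading byte 0xE0 = 11100000 → 3-byte char #2 = E0 A4 B0.
Offset 4: leading byte 0xCF = 11001111 → 2-byte char #3 = CF A6.
Offset 6: leading byte 0xF0 = 11110000 → 4-byte char #4 = F0 B9 9B B6.
Offset 10: leading byte 0xE2 = 11100010 → 3-byte char #5 = E2 86 A6.
Offset 13: leading byte 0xCB = 11001011 → 2-byte char #6 = CB A9.
Offset 15: leading byte 0xE7 = 11100111 → 3-byte char #7 = E7 B8 8E.
Offset 18: leading byte 0xF3 = 11110011 → 4-byte char #8 = F3 91 94 A9.
Offset 22: leading byte 0xF0 = 11110000 → 4-byte char #9 = F0 AB 80 BA.
Offset 26: leading byte 0x4E = 01001110 → 1-byte char #10 = 4E.
Leading byte 0x4E = 01001110 matches 0xxxxxxx → 1-byte sequence.
Byte 1: 0x4E = 01001110, payload 1001110 (7 bits).
Concatenate: 1001110 = 0x4E (7 bits → U+004E).

U+004E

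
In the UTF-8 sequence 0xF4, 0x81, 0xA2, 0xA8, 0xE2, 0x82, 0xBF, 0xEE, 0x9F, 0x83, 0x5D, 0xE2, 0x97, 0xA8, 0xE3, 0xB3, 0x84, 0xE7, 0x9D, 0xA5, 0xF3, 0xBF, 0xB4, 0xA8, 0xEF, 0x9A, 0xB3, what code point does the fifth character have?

Offset 0: leading byte 0xF4 = 11110100 → 4-byte char #1 = F4 81 A2 A8.
Offset 4: leading byte 0xE2 = 11100010 → 3-byte char #2 = E2 82 BF.
Offset 7: leading byte 0xEE = 11101110 → 3-byte char #3 = EE 9F 83.
Offset 10: leading byte 0x5D = 01011101 → 1-byte char #4 = 5D.
Offset 11: leading byte 0xE2 = 11100010 → 3-byte char #5 = E2 97 A8.
Leading byte 0xE2 = 11100010 matches 1110xxxx → 3-byte sequence.
Byte 1: 0xE2 = 11100010, payload 0010 (4 bits).
Byte 2: 0x97 = 10010111 (10xxxxxx ✓), payload 010111.
Byte 3: 0xA8 = 10101000 (10xxxxxx ✓), payload 101000.
Concatenate: 0010010111101000 = 0x25E8 (16 bits → U+25E8).

U+25E8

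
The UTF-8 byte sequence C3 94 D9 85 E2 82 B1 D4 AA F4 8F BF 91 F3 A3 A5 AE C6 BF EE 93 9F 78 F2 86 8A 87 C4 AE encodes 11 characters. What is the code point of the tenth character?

U+86287

Offset 0: leading byte 0xC3 = 11000011 → 2-byte char #1 = C3 94.
Offset 2: leading byte 0xD9 = 11011001 → 2-byte char #2 = D9 85.
Offset 4: leading byte 0xE2 = 11100010 → 3-byte char #3 = E2 82 B1.
Offset 7: leading byte 0xD4 = 11010100 → 2-byte char #4 = D4 AA.
Offset 9: leading byte 0xF4 = 11110100 → 4-byte char #5 = F4 8F BF 91.
Offset 13: leading byte 0xF3 = 11110011 → 4-byte char #6 = F3 A3 A5 AE.
Offset 17: leading byte 0xC6 = 11000110 → 2-byte char #7 = C6 BF.
Offset 19: leading byte 0xEE = 11101110 → 3-byte char #8 = EE 93 9F.
Offset 22: leading byte 0x78 = 01111000 → 1-byte char #9 = 78.
Offset 23: leading byte 0xF2 = 11110010 → 4-byte char #10 = F2 86 8A 87.
Leading byte 0xF2 = 11110010 matches 11110xxx → 4-byte sequence.
Byte 1: 0xF2 = 11110010, payload 010 (3 bits).
Byte 2: 0x86 = 10000110 (10xxxxxx ✓), payload 000110.
Byte 3: 0x8A = 10001010 (10xxxxxx ✓), payload 001010.
Byte 4: 0x87 = 10000111 (10xxxxxx ✓), payload 000111.
Concatenate: 010000110001010000111 = 0x86287 (21 bits → U+86287).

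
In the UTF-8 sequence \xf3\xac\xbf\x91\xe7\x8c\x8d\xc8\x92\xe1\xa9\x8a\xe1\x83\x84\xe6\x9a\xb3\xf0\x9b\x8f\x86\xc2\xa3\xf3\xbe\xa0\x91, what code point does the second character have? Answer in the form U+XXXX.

Offset 0: leading byte 0xF3 = 11110011 → 4-byte char #1 = F3 AC BF 91.
Offset 4: leading byte 0xE7 = 11100111 → 3-byte char #2 = E7 8C 8D.
Leading byte 0xE7 = 11100111 matches 1110xxxx → 3-byte sequence.
Byte 1: 0xE7 = 11100111, payload 0111 (4 bits).
Byte 2: 0x8C = 10001100 (10xxxxxx ✓), payload 001100.
Byte 3: 0x8D = 10001101 (10xxxxxx ✓), payload 001101.
Concatenate: 0111001100001101 = 0x730D (16 bits → U+730D).

U+730D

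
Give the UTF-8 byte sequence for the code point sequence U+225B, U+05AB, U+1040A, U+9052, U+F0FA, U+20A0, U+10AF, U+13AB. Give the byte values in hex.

E2 89 9B D6 AB F0 90 90 8A E9 81 92 EF 83 BA E2 82 A0 E1 82 AF E1 8E AB

U+225B: 3-byte form → E2 89 9B.
U+05AB: 2-byte form → D6 AB.
U+1040A: 4-byte form → F0 90 90 8A.
U+9052: 3-byte form → E9 81 92.
U+F0FA: 3-byte form → EF 83 BA.
U+20A0: 3-byte form → E2 82 A0.
U+10AF: 3-byte form → E1 82 AF.
U+13AB: 3-byte form → E1 8E AB.
Concatenated (24 bytes): E2 89 9B D6 AB F0 90 90 8A E9 81 92 EF 83 BA E2 82 A0 E1 82 AF E1 8E AB.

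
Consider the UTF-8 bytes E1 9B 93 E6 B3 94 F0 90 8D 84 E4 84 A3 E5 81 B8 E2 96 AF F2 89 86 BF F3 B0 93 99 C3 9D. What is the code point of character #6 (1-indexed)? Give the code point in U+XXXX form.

U+25AF

Offset 0: leading byte 0xE1 = 11100001 → 3-byte char #1 = E1 9B 93.
Offset 3: leading byte 0xE6 = 11100110 → 3-byte char #2 = E6 B3 94.
Offset 6: leading byte 0xF0 = 11110000 → 4-byte char #3 = F0 90 8D 84.
Offset 10: leading byte 0xE4 = 11100100 → 3-byte char #4 = E4 84 A3.
Offset 13: leading byte 0xE5 = 11100101 → 3-byte char #5 = E5 81 B8.
Offset 16: leading byte 0xE2 = 11100010 → 3-byte char #6 = E2 96 AF.
Leading byte 0xE2 = 11100010 matches 1110xxxx → 3-byte sequence.
Byte 1: 0xE2 = 11100010, payload 0010 (4 bits).
Byte 2: 0x96 = 10010110 (10xxxxxx ✓), payload 010110.
Byte 3: 0xAF = 10101111 (10xxxxxx ✓), payload 101111.
Concatenate: 0010010110101111 = 0x25AF (16 bits → U+25AF).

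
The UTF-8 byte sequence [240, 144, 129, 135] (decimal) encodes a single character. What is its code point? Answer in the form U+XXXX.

Leading byte 0xF0 = 11110000 matches 11110xxx → 4-byte sequence.
Byte 1: 0xF0 = 11110000, payload 000 (3 bits).
Byte 2: 0x90 = 10010000 (10xxxxxx ✓), payload 010000.
Byte 3: 0x81 = 10000001 (10xxxxxx ✓), payload 000001.
Byte 4: 0x87 = 10000111 (10xxxxxx ✓), payload 000111.
Concatenate: 000010000000001000111 = 0x10047 (21 bits → U+10047).

U+10047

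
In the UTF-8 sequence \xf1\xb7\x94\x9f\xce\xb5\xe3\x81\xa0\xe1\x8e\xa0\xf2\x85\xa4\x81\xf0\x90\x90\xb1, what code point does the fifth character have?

Offset 0: leading byte 0xF1 = 11110001 → 4-byte char #1 = F1 B7 94 9F.
Offset 4: leading byte 0xCE = 11001110 → 2-byte char #2 = CE B5.
Offset 6: leading byte 0xE3 = 11100011 → 3-byte char #3 = E3 81 A0.
Offset 9: leading byte 0xE1 = 11100001 → 3-byte char #4 = E1 8E A0.
Offset 12: leading byte 0xF2 = 11110010 → 4-byte char #5 = F2 85 A4 81.
Leading byte 0xF2 = 11110010 matches 11110xxx → 4-byte sequence.
Byte 1: 0xF2 = 11110010, payload 010 (3 bits).
Byte 2: 0x85 = 10000101 (10xxxxxx ✓), payload 000101.
Byte 3: 0xA4 = 10100100 (10xxxxxx ✓), payload 100100.
Byte 4: 0x81 = 10000001 (10xxxxxx ✓), payload 000001.
Concatenate: 010000101100100000001 = 0x85901 (21 bits → U+85901).

U+85901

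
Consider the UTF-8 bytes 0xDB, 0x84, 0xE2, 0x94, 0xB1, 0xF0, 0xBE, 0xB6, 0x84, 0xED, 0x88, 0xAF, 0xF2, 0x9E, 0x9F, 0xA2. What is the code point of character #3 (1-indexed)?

U+3ED84

Offset 0: leading byte 0xDB = 11011011 → 2-byte char #1 = DB 84.
Offset 2: leading byte 0xE2 = 11100010 → 3-byte char #2 = E2 94 B1.
Offset 5: leading byte 0xF0 = 11110000 → 4-byte char #3 = F0 BE B6 84.
Leading byte 0xF0 = 11110000 matches 11110xxx → 4-byte sequence.
Byte 1: 0xF0 = 11110000, payload 000 (3 bits).
Byte 2: 0xBE = 10111110 (10xxxxxx ✓), payload 111110.
Byte 3: 0xB6 = 10110110 (10xxxxxx ✓), payload 110110.
Byte 4: 0x84 = 10000100 (10xxxxxx ✓), payload 000100.
Concatenate: 000111110110110000100 = 0x3ED84 (21 bits → U+3ED84).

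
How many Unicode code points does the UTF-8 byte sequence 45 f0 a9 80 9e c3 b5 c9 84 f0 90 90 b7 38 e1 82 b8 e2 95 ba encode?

Byte at offset 0: 0x45 = 01000101 → 1-byte char (#1). Advance 1.
Byte at offset 1: 0xF0 = 11110000 → 4-byte char (#2). Advance 4.
Byte at offset 5: 0xC3 = 11000011 → 2-byte char (#3). Advance 2.
Byte at offset 7: 0xC9 = 11001001 → 2-byte char (#4). Advance 2.
Byte at offset 9: 0xF0 = 11110000 → 4-byte char (#5). Advance 4.
Byte at offset 13: 0x38 = 00111000 → 1-byte char (#6). Advance 1.
Byte at offset 14: 0xE1 = 11100001 → 3-byte char (#7). Advance 3.
Byte at offset 17: 0xE2 = 11100010 → 3-byte char (#8). Advance 3.
Reached end at offset 20 after 8 code points.

8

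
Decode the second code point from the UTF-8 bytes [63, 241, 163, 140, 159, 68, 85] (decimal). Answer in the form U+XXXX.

U+6331F

Offset 0: leading byte 0x3F = 00111111 → 1-byte char #1 = 3F.
Offset 1: leading byte 0xF1 = 11110001 → 4-byte char #2 = F1 A3 8C 9F.
Leading byte 0xF1 = 11110001 matches 11110xxx → 4-byte sequence.
Byte 1: 0xF1 = 11110001, payload 001 (3 bits).
Byte 2: 0xA3 = 10100011 (10xxxxxx ✓), payload 100011.
Byte 3: 0x8C = 10001100 (10xxxxxx ✓), payload 001100.
Byte 4: 0x9F = 10011111 (10xxxxxx ✓), payload 011111.
Concatenate: 001100011001100011111 = 0x6331F (21 bits → U+6331F).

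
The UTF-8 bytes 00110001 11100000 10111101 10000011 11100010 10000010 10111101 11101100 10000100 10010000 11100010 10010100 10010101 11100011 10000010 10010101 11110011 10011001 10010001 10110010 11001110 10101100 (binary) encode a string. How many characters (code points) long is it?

Byte at offset 0: 0x31 = 00110001 → 1-byte char (#1). Advance 1.
Byte at offset 1: 0xE0 = 11100000 → 3-byte char (#2). Advance 3.
Byte at offset 4: 0xE2 = 11100010 → 3-byte char (#3). Advance 3.
Byte at offset 7: 0xEC = 11101100 → 3-byte char (#4). Advance 3.
Byte at offset 10: 0xE2 = 11100010 → 3-byte char (#5). Advance 3.
Byte at offset 13: 0xE3 = 11100011 → 3-byte char (#6). Advance 3.
Byte at offset 16: 0xF3 = 11110011 → 4-byte char (#7). Advance 4.
Byte at offset 20: 0xCE = 11001110 → 2-byte char (#8). Advance 2.
Reached end at offset 22 after 8 code points.

8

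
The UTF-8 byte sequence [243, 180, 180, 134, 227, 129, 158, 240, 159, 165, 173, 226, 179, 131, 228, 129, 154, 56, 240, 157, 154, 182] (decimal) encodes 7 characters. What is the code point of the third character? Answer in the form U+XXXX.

Offset 0: leading byte 0xF3 = 11110011 → 4-byte char #1 = F3 B4 B4 86.
Offset 4: leading byte 0xE3 = 11100011 → 3-byte char #2 = E3 81 9E.
Offset 7: leading byte 0xF0 = 11110000 → 4-byte char #3 = F0 9F A5 AD.
Leading byte 0xF0 = 11110000 matches 11110xxx → 4-byte sequence.
Byte 1: 0xF0 = 11110000, payload 000 (3 bits).
Byte 2: 0x9F = 10011111 (10xxxxxx ✓), payload 011111.
Byte 3: 0xA5 = 10100101 (10xxxxxx ✓), payload 100101.
Byte 4: 0xAD = 10101101 (10xxxxxx ✓), payload 101101.
Concatenate: 000011111100101101101 = 0x1F96D (21 bits → U+1F96D).

U+1F96D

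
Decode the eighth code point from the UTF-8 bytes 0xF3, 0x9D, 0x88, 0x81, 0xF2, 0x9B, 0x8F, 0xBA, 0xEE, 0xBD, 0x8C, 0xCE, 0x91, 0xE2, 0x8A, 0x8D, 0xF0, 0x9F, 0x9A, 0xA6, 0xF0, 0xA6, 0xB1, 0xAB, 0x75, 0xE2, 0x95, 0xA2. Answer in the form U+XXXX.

Offset 0: leading byte 0xF3 = 11110011 → 4-byte char #1 = F3 9D 88 81.
Offset 4: leading byte 0xF2 = 11110010 → 4-byte char #2 = F2 9B 8F BA.
Offset 8: leading byte 0xEE = 11101110 → 3-byte char #3 = EE BD 8C.
Offset 11: leading byte 0xCE = 11001110 → 2-byte char #4 = CE 91.
Offset 13: leading byte 0xE2 = 11100010 → 3-byte char #5 = E2 8A 8D.
Offset 16: leading byte 0xF0 = 11110000 → 4-byte char #6 = F0 9F 9A A6.
Offset 20: leading byte 0xF0 = 11110000 → 4-byte char #7 = F0 A6 B1 AB.
Offset 24: leading byte 0x75 = 01110101 → 1-byte char #8 = 75.
Leading byte 0x75 = 01110101 matches 0xxxxxxx → 1-byte sequence.
Byte 1: 0x75 = 01110101, payload 1110101 (7 bits).
Concatenate: 1110101 = 0x75 (7 bits → U+0075).

U+0075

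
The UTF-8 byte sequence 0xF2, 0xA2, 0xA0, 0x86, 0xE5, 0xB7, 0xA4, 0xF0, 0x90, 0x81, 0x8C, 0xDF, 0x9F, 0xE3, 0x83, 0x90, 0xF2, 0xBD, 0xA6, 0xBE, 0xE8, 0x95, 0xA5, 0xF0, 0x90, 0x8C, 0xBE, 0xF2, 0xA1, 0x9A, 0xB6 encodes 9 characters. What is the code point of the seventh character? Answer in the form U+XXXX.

U+8565

Offset 0: leading byte 0xF2 = 11110010 → 4-byte char #1 = F2 A2 A0 86.
Offset 4: leading byte 0xE5 = 11100101 → 3-byte char #2 = E5 B7 A4.
Offset 7: leading byte 0xF0 = 11110000 → 4-byte char #3 = F0 90 81 8C.
Offset 11: leading byte 0xDF = 11011111 → 2-byte char #4 = DF 9F.
Offset 13: leading byte 0xE3 = 11100011 → 3-byte char #5 = E3 83 90.
Offset 16: leading byte 0xF2 = 11110010 → 4-byte char #6 = F2 BD A6 BE.
Offset 20: leading byte 0xE8 = 11101000 → 3-byte char #7 = E8 95 A5.
Leading byte 0xE8 = 11101000 matches 1110xxxx → 3-byte sequence.
Byte 1: 0xE8 = 11101000, payload 1000 (4 bits).
Byte 2: 0x95 = 10010101 (10xxxxxx ✓), payload 010101.
Byte 3: 0xA5 = 10100101 (10xxxxxx ✓), payload 100101.
Concatenate: 1000010101100101 = 0x8565 (16 bits → U+8565).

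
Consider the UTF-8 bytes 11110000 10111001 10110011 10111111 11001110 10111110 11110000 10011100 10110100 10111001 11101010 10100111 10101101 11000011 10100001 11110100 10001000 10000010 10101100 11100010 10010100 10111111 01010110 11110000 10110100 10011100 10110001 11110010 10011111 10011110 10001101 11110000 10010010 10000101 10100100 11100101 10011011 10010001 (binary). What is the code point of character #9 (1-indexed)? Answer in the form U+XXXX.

Offset 0: leading byte 0xF0 = 11110000 → 4-byte char #1 = F0 B9 B3 BF.
Offset 4: leading byte 0xCE = 11001110 → 2-byte char #2 = CE BE.
Offset 6: leading byte 0xF0 = 11110000 → 4-byte char #3 = F0 9C B4 B9.
Offset 10: leading byte 0xEA = 11101010 → 3-byte char #4 = EA A7 AD.
Offset 13: leading byte 0xC3 = 11000011 → 2-byte char #5 = C3 A1.
Offset 15: leading byte 0xF4 = 11110100 → 4-byte char #6 = F4 88 82 AC.
Offset 19: leading byte 0xE2 = 11100010 → 3-byte char #7 = E2 94 BF.
Offset 22: leading byte 0x56 = 01010110 → 1-byte char #8 = 56.
Offset 23: leading byte 0xF0 = 11110000 → 4-byte char #9 = F0 B4 9C B1.
Leading byte 0xF0 = 11110000 matches 11110xxx → 4-byte sequence.
Byte 1: 0xF0 = 11110000, payload 000 (3 bits).
Byte 2: 0xB4 = 10110100 (10xxxxxx ✓), payload 110100.
Byte 3: 0x9C = 10011100 (10xxxxxx ✓), payload 011100.
Byte 4: 0xB1 = 10110001 (10xxxxxx ✓), payload 110001.
Concatenate: 000110100011100110001 = 0x34731 (21 bits → U+34731).

U+34731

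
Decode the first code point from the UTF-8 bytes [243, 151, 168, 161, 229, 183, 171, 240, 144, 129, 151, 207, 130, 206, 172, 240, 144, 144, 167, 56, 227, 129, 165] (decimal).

Offset 0: leading byte 0xF3 = 11110011 → 4-byte char #1 = F3 97 A8 A1.
Leading byte 0xF3 = 11110011 matches 11110xxx → 4-byte sequence.
Byte 1: 0xF3 = 11110011, payload 011 (3 bits).
Byte 2: 0x97 = 10010111 (10xxxxxx ✓), payload 010111.
Byte 3: 0xA8 = 10101000 (10xxxxxx ✓), payload 101000.
Byte 4: 0xA1 = 10100001 (10xxxxxx ✓), payload 100001.
Concatenate: 011010111101000100001 = 0xD7A21 (21 bits → U+D7A21).

U+D7A21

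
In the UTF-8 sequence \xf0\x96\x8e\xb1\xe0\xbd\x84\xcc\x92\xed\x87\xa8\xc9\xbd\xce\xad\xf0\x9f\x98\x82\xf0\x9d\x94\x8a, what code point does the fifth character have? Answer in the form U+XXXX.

Offset 0: leading byte 0xF0 = 11110000 → 4-byte char #1 = F0 96 8E B1.
Offset 4: leading byte 0xE0 = 11100000 → 3-byte char #2 = E0 BD 84.
Offset 7: leading byte 0xCC = 11001100 → 2-byte char #3 = CC 92.
Offset 9: leading byte 0xED = 11101101 → 3-byte char #4 = ED 87 A8.
Offset 12: leading byte 0xC9 = 11001001 → 2-byte char #5 = C9 BD.
Leading byte 0xC9 = 11001001 matches 110xxxxx → 2-byte sequence.
Byte 1: 0xC9 = 11001001, payload 01001 (5 bits).
Byte 2: 0xBD = 10111101 (10xxxxxx ✓), payload 111101.
Concatenate: 01001111101 = 0x27D (11 bits → U+027D).

U+027D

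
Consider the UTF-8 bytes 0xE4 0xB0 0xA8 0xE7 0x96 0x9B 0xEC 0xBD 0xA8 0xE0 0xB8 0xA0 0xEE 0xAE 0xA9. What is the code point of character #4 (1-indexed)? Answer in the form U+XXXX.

Offset 0: leading byte 0xE4 = 11100100 → 3-byte char #1 = E4 B0 A8.
Offset 3: leading byte 0xE7 = 11100111 → 3-byte char #2 = E7 96 9B.
Offset 6: leading byte 0xEC = 11101100 → 3-byte char #3 = EC BD A8.
Offset 9: leading byte 0xE0 = 11100000 → 3-byte char #4 = E0 B8 A0.
Leading byte 0xE0 = 11100000 matches 1110xxxx → 3-byte sequence.
Byte 1: 0xE0 = 11100000, payload 0000 (4 bits).
Byte 2: 0xB8 = 10111000 (10xxxxxx ✓), payload 111000.
Byte 3: 0xA0 = 10100000 (10xxxxxx ✓), payload 100000.
Concatenate: 0000111000100000 = 0xE20 (16 bits → U+0E20).

U+0E20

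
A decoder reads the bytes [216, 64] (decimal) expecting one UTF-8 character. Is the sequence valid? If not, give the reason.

Leading byte 0xD8 = 11011000 → 2-byte form.
Byte 2 is 0x40 = 01000000, which is not 10xxxxxx — expected a continuation byte.

invalid (non-continuation byte where continuation expected)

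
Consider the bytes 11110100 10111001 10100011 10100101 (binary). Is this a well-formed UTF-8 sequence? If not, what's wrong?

invalid (encodes a value above U+10FFFF)

Leading byte 0xF4 = 11110100 → 4-byte form.
Payload = 0x1398E5, which exceeds U+10FFFF, the maximum Unicode code point. (Leading bytes F5–FF, or F4 followed by ≥ 0x90, are invalid.)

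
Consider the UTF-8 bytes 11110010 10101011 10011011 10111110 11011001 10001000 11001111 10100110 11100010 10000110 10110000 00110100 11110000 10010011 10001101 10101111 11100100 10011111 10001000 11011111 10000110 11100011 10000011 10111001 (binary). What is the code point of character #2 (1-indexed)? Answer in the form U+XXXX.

Offset 0: leading byte 0xF2 = 11110010 → 4-byte char #1 = F2 AB 9B BE.
Offset 4: leading byte 0xD9 = 11011001 → 2-byte char #2 = D9 88.
Leading byte 0xD9 = 11011001 matches 110xxxxx → 2-byte sequence.
Byte 1: 0xD9 = 11011001, payload 11001 (5 bits).
Byte 2: 0x88 = 10001000 (10xxxxxx ✓), payload 001000.
Concatenate: 11001001000 = 0x648 (11 bits → U+0648).

U+0648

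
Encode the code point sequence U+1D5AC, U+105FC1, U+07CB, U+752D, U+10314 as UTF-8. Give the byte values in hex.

F0 9D 96 AC F4 85 BF 81 DF 8B E7 94 AD F0 90 8C 94

U+1D5AC: 4-byte form → F0 9D 96 AC.
U+105FC1: 4-byte form → F4 85 BF 81.
U+07CB: 2-byte form → DF 8B.
U+752D: 3-byte form → E7 94 AD.
U+10314: 4-byte form → F0 90 8C 94.
Concatenated (17 bytes): F0 9D 96 AC F4 85 BF 81 DF 8B E7 94 AD F0 90 8C 94.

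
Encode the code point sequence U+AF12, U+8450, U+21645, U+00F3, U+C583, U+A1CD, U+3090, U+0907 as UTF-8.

U+AF12: 3-byte form → EA BC 92.
U+8450: 3-byte form → E8 91 90.
U+21645: 4-byte form → F0 A1 99 85.
U+00F3: 2-byte form → C3 B3.
U+C583: 3-byte form → EC 96 83.
U+A1CD: 3-byte form → EA 87 8D.
U+3090: 3-byte form → E3 82 90.
U+0907: 3-byte form → E0 A4 87.
Concatenated (24 bytes): EA BC 92 E8 91 90 F0 A1 99 85 C3 B3 EC 96 83 EA 87 8D E3 82 90 E0 A4 87.

EA BC 92 E8 91 90 F0 A1 99 85 C3 B3 EC 96 83 EA 87 8D E3 82 90 E0 A4 87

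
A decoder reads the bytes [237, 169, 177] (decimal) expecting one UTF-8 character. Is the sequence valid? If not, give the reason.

Structurally a 3-byte sequence; payload = 0xDA71.
But 0xDA71 is in U+D800–U+DFFF, the surrogate range. Surrogates are not Unicode scalar values and are forbidden in UTF-8.

invalid (encodes a surrogate (U+D800–U+DFFF))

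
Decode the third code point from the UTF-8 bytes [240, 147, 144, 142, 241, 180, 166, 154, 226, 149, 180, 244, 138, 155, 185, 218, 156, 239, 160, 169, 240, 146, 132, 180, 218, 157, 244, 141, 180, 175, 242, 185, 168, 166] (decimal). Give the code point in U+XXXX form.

Offset 0: leading byte 0xF0 = 11110000 → 4-byte char #1 = F0 93 90 8E.
Offset 4: leading byte 0xF1 = 11110001 → 4-byte char #2 = F1 B4 A6 9A.
Offset 8: leading byte 0xE2 = 11100010 → 3-byte char #3 = E2 95 B4.
Leading byte 0xE2 = 11100010 matches 1110xxxx → 3-byte sequence.
Byte 1: 0xE2 = 11100010, payload 0010 (4 bits).
Byte 2: 0x95 = 10010101 (10xxxxxx ✓), payload 010101.
Byte 3: 0xB4 = 10110100 (10xxxxxx ✓), payload 110100.
Concatenate: 0010010101110100 = 0x2574 (16 bits → U+2574).

U+2574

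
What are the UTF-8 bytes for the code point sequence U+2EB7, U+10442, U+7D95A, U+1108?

U+2EB7: 3-byte form → E2 BA B7.
U+10442: 4-byte form → F0 90 91 82.
U+7D95A: 4-byte form → F1 BD A5 9A.
U+1108: 3-byte form → E1 84 88.
Concatenated (14 bytes): E2 BA B7 F0 90 91 82 F1 BD A5 9A E1 84 88.

E2 BA B7 F0 90 91 82 F1 BD A5 9A E1 84 88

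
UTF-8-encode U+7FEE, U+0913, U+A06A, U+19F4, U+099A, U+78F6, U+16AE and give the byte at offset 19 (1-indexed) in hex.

0xE1

1-indexed offset 19 is 0-indexed offset 18.
U+7FEE → 3-byte form E7 BF AE at offsets 0–2.
U+0913 → 3-byte form E0 A4 93 at offsets 3–5.
U+A06A → 3-byte form EA 81 AA at offsets 6–8.
U+19F4 → 3-byte form E1 A7 B4 at offsets 9–11.
U+099A → 3-byte form E0 A6 9A at offsets 12–14.
U+78F6 → 3-byte form E7 A3 B6 at offsets 15–17.
U+16AE → 3-byte form E1 9A AE at offsets 18–20.
Offset 18 falls in char 7's range; it's byte 1 of E1 9A AE = 0xE1.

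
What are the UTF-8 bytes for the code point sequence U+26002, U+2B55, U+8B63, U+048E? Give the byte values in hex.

F0 A6 80 82 E2 AD 95 E8 AD A3 D2 8E

U+26002: 4-byte form → F0 A6 80 82.
U+2B55: 3-byte form → E2 AD 95.
U+8B63: 3-byte form → E8 AD A3.
U+048E: 2-byte form → D2 8E.
Concatenated (12 bytes): F0 A6 80 82 E2 AD 95 E8 AD A3 D2 8E.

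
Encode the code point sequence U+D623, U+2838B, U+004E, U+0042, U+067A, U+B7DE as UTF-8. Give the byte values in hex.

U+D623: 3-byte form → ED 98 A3.
U+2838B: 4-byte form → F0 A8 8E 8B.
U+004E: 1-byte form → 4E.
U+0042: 1-byte form → 42.
U+067A: 2-byte form → D9 BA.
U+B7DE: 3-byte form → EB 9F 9E.
Concatenated (14 bytes): ED 98 A3 F0 A8 8E 8B 4E 42 D9 BA EB 9F 9E.

ED 98 A3 F0 A8 8E 8B 4E 42 D9 BA EB 9F 9E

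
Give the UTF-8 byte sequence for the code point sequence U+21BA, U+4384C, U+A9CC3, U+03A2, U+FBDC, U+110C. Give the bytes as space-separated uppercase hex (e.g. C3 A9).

E2 86 BA F1 83 A1 8C F2 A9 B3 83 CE A2 EF AF 9C E1 84 8C

U+21BA: 3-byte form → E2 86 BA.
U+4384C: 4-byte form → F1 83 A1 8C.
U+A9CC3: 4-byte form → F2 A9 B3 83.
U+03A2: 2-byte form → CE A2.
U+FBDC: 3-byte form → EF AF 9C.
U+110C: 3-byte form → E1 84 8C.
Concatenated (19 bytes): E2 86 BA F1 83 A1 8C F2 A9 B3 83 CE A2 EF AF 9C E1 84 8C.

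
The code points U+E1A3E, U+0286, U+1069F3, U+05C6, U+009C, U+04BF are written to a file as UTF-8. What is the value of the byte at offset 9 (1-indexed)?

1-indexed offset 9 is 0-indexed offset 8.
U+E1A3E → 4-byte form F3 A1 A8 BE at offsets 0–3.
U+0286 → 2-byte form CA 86 at offsets 4–5.
U+1069F3 → 4-byte form F4 86 A7 B3 at offsets 6–9.
Offset 8 falls in char 3's range; it's byte 3 of F4 86 A7 B3 = 0xA7.

0xA7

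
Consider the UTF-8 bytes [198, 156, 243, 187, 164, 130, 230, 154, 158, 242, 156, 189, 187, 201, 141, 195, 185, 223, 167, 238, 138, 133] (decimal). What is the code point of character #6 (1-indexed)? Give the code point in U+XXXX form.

U+00F9

Offset 0: leading byte 0xC6 = 11000110 → 2-byte char #1 = C6 9C.
Offset 2: leading byte 0xF3 = 11110011 → 4-byte char #2 = F3 BB A4 82.
Offset 6: leading byte 0xE6 = 11100110 → 3-byte char #3 = E6 9A 9E.
Offset 9: leading byte 0xF2 = 11110010 → 4-byte char #4 = F2 9C BD BB.
Offset 13: leading byte 0xC9 = 11001001 → 2-byte char #5 = C9 8D.
Offset 15: leading byte 0xC3 = 11000011 → 2-byte char #6 = C3 B9.
Leading byte 0xC3 = 11000011 matches 110xxxxx → 2-byte sequence.
Byte 1: 0xC3 = 11000011, payload 00011 (5 bits).
Byte 2: 0xB9 = 10111001 (10xxxxxx ✓), payload 111001.
Concatenate: 00011111001 = 0xF9 (11 bits → U+00F9).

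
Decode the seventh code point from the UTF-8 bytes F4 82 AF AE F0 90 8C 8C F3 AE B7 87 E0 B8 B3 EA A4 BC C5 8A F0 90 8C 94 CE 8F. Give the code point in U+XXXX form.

Offset 0: leading byte 0xF4 = 11110100 → 4-byte char #1 = F4 82 AF AE.
Offset 4: leading byte 0xF0 = 11110000 → 4-byte char #2 = F0 90 8C 8C.
Offset 8: leading byte 0xF3 = 11110011 → 4-byte char #3 = F3 AE B7 87.
Offset 12: leading byte 0xE0 = 11100000 → 3-byte char #4 = E0 B8 B3.
Offset 15: leading byte 0xEA = 11101010 → 3-byte char #5 = EA A4 BC.
Offset 18: leading byte 0xC5 = 11000101 → 2-byte char #6 = C5 8A.
Offset 20: leading byte 0xF0 = 11110000 → 4-byte char #7 = F0 90 8C 94.
Leading byte 0xF0 = 11110000 matches 11110xxx → 4-byte sequence.
Byte 1: 0xF0 = 11110000, payload 000 (3 bits).
Byte 2: 0x90 = 10010000 (10xxxxxx ✓), payload 010000.
Byte 3: 0x8C = 10001100 (10xxxxxx ✓), payload 001100.
Byte 4: 0x94 = 10010100 (10xxxxxx ✓), payload 010100.
Concatenate: 000010000001100010100 = 0x10314 (21 bits → U+10314).

U+10314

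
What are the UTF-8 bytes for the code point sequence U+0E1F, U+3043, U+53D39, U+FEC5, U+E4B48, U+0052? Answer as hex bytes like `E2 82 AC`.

E0 B8 9F E3 81 83 F1 93 B4 B9 EF BB 85 F3 A4 AD 88 52

U+0E1F: 3-byte form → E0 B8 9F.
U+3043: 3-byte form → E3 81 83.
U+53D39: 4-byte form → F1 93 B4 B9.
U+FEC5: 3-byte form → EF BB 85.
U+E4B48: 4-byte form → F3 A4 AD 88.
U+0052: 1-byte form → 52.
Concatenated (18 bytes): E0 B8 9F E3 81 83 F1 93 B4 B9 EF BB 85 F3 A4 AD 88 52.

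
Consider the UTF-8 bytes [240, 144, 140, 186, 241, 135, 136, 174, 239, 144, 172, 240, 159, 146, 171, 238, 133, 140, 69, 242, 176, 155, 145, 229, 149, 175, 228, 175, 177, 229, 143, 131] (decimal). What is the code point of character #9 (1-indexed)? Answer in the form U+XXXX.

Offset 0: leading byte 0xF0 = 11110000 → 4-byte char #1 = F0 90 8C BA.
Offset 4: leading byte 0xF1 = 11110001 → 4-byte char #2 = F1 87 88 AE.
Offset 8: leading byte 0xEF = 11101111 → 3-byte char #3 = EF 90 AC.
Offset 11: leading byte 0xF0 = 11110000 → 4-byte char #4 = F0 9F 92 AB.
Offset 15: leading byte 0xEE = 11101110 → 3-byte char #5 = EE 85 8C.
Offset 18: leading byte 0x45 = 01000101 → 1-byte char #6 = 45.
Offset 19: leading byte 0xF2 = 11110010 → 4-byte char #7 = F2 B0 9B 91.
Offset 23: leading byte 0xE5 = 11100101 → 3-byte char #8 = E5 95 AF.
Offset 26: leading byte 0xE4 = 11100100 → 3-byte char #9 = E4 AF B1.
Leading byte 0xE4 = 11100100 matches 1110xxxx → 3-byte sequence.
Byte 1: 0xE4 = 11100100, payload 0100 (4 bits).
Byte 2: 0xAF = 10101111 (10xxxxxx ✓), payload 101111.
Byte 3: 0xB1 = 10110001 (10xxxxxx ✓), payload 110001.
Concatenate: 0100101111110001 = 0x4BF1 (16 bits → U+4BF1).

U+4BF1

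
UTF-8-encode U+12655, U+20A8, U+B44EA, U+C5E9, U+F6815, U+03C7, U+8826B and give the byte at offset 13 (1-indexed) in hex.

0x97

1-indexed offset 13 is 0-indexed offset 12.
U+12655 → 4-byte form F0 92 99 95 at offsets 0–3.
U+20A8 → 3-byte form E2 82 A8 at offsets 4–6.
U+B44EA → 4-byte form F2 B4 93 AA at offsets 7–10.
U+C5E9 → 3-byte form EC 97 A9 at offsets 11–13.
Offset 12 falls in char 4's range; it's byte 2 of EC 97 A9 = 0x97.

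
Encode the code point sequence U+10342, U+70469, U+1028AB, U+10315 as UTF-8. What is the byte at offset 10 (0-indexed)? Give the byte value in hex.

0xA2

U+10342 → 4-byte form F0 90 8D 82 at offsets 0–3.
U+70469 → 4-byte form F1 B0 91 A9 at offsets 4–7.
U+1028AB → 4-byte form F4 82 A2 AB at offsets 8–11.
Offset 10 falls in char 3's range; it's byte 3 of F4 82 A2 AB = 0xA2.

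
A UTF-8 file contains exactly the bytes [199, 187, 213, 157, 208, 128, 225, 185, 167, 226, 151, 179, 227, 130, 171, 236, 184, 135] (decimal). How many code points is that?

Byte at offset 0: 0xC7 = 11000111 → 2-byte char (#1). Advance 2.
Byte at offset 2: 0xD5 = 11010101 → 2-byte char (#2). Advance 2.
Byte at offset 4: 0xD0 = 11010000 → 2-byte char (#3). Advance 2.
Byte at offset 6: 0xE1 = 11100001 → 3-byte char (#4). Advance 3.
Byte at offset 9: 0xE2 = 11100010 → 3-byte char (#5). Advance 3.
Byte at offset 12: 0xE3 = 11100011 → 3-byte char (#6). Advance 3.
Byte at offset 15: 0xEC = 11101100 → 3-byte char (#7). Advance 3.
Reached end at offset 18 after 7 code points.

7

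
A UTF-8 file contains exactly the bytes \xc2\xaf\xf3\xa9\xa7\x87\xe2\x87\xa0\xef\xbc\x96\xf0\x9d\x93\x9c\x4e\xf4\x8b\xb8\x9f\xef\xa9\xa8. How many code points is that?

Byte at offset 0: 0xC2 = 11000010 → 2-byte char (#1). Advance 2.
Byte at offset 2: 0xF3 = 11110011 → 4-byte char (#2). Advance 4.
Byte at offset 6: 0xE2 = 11100010 → 3-byte char (#3). Advance 3.
Byte at offset 9: 0xEF = 11101111 → 3-byte char (#4). Advance 3.
Byte at offset 12: 0xF0 = 11110000 → 4-byte char (#5). Advance 4.
Byte at offset 16: 0x4E = 01001110 → 1-byte char (#6). Advance 1.
Byte at offset 17: 0xF4 = 11110100 → 4-byte char (#7). Advance 4.
Byte at offset 21: 0xEF = 11101111 → 3-byte char (#8). Advance 3.
Reached end at offset 24 after 8 code points.

8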